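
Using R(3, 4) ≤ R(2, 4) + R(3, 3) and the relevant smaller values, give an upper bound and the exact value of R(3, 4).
R(3, 4) ≤ R(2, 4) + R(3, 3) = 4 + 6 = 10; exact value R(3, 4) = 9.

The Erdős–Szekeres recurrence R(r, s) ≤ R(r−1, s) + R(r, s−1) applied to (r, s) = (3, 4) gives
  R(3, 4) ≤ R(2, 4) + R(3, 3) = 4 + 6 = 10.
(Recall R(2, k) = k and R is symmetric.) The recurrence is not tight here (it gives 10, but the exact value is R(3, 4) = 9); the tight upper bound requires a sharper argument than the simple recurrence, combined with a lower-bound construction on K_{8}.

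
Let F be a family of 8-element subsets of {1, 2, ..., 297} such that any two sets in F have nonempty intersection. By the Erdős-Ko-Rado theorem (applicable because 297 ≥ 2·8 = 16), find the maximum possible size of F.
max |F| = C(296, 7) = 36776634168680

Erdős-Ko-Rado (1961): when n ≥ 2k, max |F| = C(n−1, k−1). The bound is attained by the star {A : i ∈ A} for any fixed i ∈ [n]. Here C(297−1, 8−1) = C(296, 7) = 36776634168680.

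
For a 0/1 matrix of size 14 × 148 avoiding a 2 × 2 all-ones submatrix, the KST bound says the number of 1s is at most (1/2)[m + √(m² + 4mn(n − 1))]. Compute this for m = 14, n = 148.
z(14, 148; 2, 2) ≤ (1/2)[14 + √(14² + 4·14·148·147)] = (1/2)[14 + √1218532] = 558.9357

Kővári–Sós–Turán: let r_1, ..., r_14 be the row sums and z = Σ r_i the total number of 1s. Each pair of columns can share at most one row with both entries 1 (else a 2×2 all-ones block appears), so Σ_i C(r_i, 2) ≤ C(148, 2) = 10878. By convexity Σ_i C(r_i, 2) ≥ 14·C(z/14, 2) = z(z − 14)/(2·14), giving z² − 14z − 14·148·147 ≤ 0 and hence z ≤ (1/2)[14 + √(196 + 4·304584)] = (1/2)[14 + √1218532] ≈ (1/2)(14 + 1103.8714) = 558.9357.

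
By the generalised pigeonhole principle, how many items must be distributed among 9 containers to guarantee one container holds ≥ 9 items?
n = (9 − 1)·9 + 1 = 73

By the generalised pigeonhole principle, to guarantee some box contains ≥ r objects we need more than (r − 1) · k objects total. Threshold: n = (r − 1) · k + 1. With r = 9 and k = 9: n = 8 · 9 + 1 = 72 + 1 = 73. For n = 72 = 8 · 9, we can put exactly 8 objects in every box, avoiding 9 in any single one — so 73 is tight.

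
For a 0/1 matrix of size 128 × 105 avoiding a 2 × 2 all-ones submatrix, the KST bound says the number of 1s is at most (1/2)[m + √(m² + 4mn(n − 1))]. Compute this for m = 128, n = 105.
z(128, 105; 2, 2) ≤ (1/2)[128 + √(128² + 4·128·105·104)] = (1/2)[128 + √5607424] = 1248

Kővári–Sós–Turán: let r_1, ..., r_128 be the row sums and z = Σ r_i the total number of 1s. Each pair of columns can share at most one row with both entries 1 (else a 2×2 all-ones block appears), so Σ_i C(r_i, 2) ≤ C(105, 2) = 5460. By convexity Σ_i C(r_i, 2) ≥ 128·C(z/128, 2) = z(z − 128)/(2·128), giving z² − 128z − 128·105·104 ≤ 0 and hence z ≤ (1/2)[128 + √(16384 + 4·1397760)] = (1/2)[128 + √5607424] ≈ (1/2)(128 + 2368) = 1248.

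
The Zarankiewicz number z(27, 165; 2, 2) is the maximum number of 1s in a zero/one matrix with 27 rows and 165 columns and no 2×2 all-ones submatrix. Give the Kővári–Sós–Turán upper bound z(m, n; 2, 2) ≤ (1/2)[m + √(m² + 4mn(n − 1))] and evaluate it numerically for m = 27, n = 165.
z(27, 165; 2, 2) ≤ (1/2)[27 + √(27² + 4·27·165·164)] = (1/2)[27 + √2923209] = 868.3697

Kővári–Sós–Turán: let r_1, ..., r_27 be the row sums and z = Σ r_i the total number of 1s. Each pair of columns can share at most one row with both entries 1 (else a 2×2 all-ones block appears), so Σ_i C(r_i, 2) ≤ C(165, 2) = 13530. By convexity Σ_i C(r_i, 2) ≥ 27·C(z/27, 2) = z(z − 27)/(2·27), giving z² − 27z − 27·165·164 ≤ 0 and hence z ≤ (1/2)[27 + √(729 + 4·730620)] = (1/2)[27 + √2923209] ≈ (1/2)(27 + 1709.7395) = 868.3697.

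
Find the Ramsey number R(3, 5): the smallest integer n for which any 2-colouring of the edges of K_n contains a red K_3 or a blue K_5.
R(3, 5) = 14

Lower bound: an explicit 2-colouring of K_{13} (typically a Paley-type or other structured construction) avoids a red K_3 and a blue K_5, showing R(3, 5) > 13.
Upper bound: the Erdős–Szekeres recurrence R(r, t') ≤ R(r−1, t') + R(r, t'−1) yields R(3, 5) ≤ 14.
Hence R(3, 5) = 14.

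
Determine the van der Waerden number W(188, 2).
W(188, 2) = 188 + 1 = 189

A 2-term AP is any pair of integers, so a monochromatic 2-AP exists iff some colour is used at least twice. With 188 colours, the colouring i ↦ i on {1, ..., 188} uses each colour once, avoiding any monochromatic pair, so W(188, 2) > 188. For {1, ..., 189}, pigeonhole forces two integers of the same colour, which form a monochromatic 2-AP. Hence W(188, 2) = 189.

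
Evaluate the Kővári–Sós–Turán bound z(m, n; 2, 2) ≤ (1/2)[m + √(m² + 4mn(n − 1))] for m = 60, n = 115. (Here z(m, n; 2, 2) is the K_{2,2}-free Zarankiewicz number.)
z(60, 115; 2, 2) ≤ (1/2)[60 + √(60² + 4·60·115·114)] = (1/2)[60 + √3150000] = 917.412

Kővári–Sós–Turán: let r_1, ..., r_60 be the row sums and z = Σ r_i the total number of 1s. Each pair of columns can share at most one row with both entries 1 (else a 2×2 all-ones block appears), so Σ_i C(r_i, 2) ≤ C(115, 2) = 6555. By convexity Σ_i C(r_i, 2) ≥ 60·C(z/60, 2) = z(z − 60)/(2·60), giving z² − 60z − 60·115·114 ≤ 0 and hence z ≤ (1/2)[60 + √(3600 + 4·786600)] = (1/2)[60 + √3150000] ≈ (1/2)(60 + 1774.8239) = 917.412.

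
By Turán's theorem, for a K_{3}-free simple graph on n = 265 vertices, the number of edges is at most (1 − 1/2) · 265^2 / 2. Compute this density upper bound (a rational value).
Turán density bound = (1/2) · 265^2/2 = 70225/4 ≈ 17556.25

Turán's theorem: ex(n, K_{r+1}) is achieved by the complete r-partite Turán graph T(n, r) with parts as balanced as possible, and is at most (1 − 1/r) · n^2/2. For r = 2, n = 265: the density bound is (1/2) · 70225/2 = 70225/4 ≈ 17556.25. The integer-valued extremum is e(T(265, 2)) = 17556, which is strictly less than the density bound 70225/4 since 2 ∤ 265 (the parts of T(265, 2) cannot all be equal).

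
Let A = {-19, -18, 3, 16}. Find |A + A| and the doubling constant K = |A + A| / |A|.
K = |A + A| / |A| = 10/4 = 5/2

Enumerate A + A = {a + b : a, b ∈ A}. With |A| = 4, there are |A|^2 = 16 ordered sum pairs; collecting distinct values, A + A = {-38, -37, -36, -16, -15, -3, -2, 6, 19, 32}, so |A + A| = 10. Thus K = 10/4 = 5/2. For comparison, the minimum possible |A + A| over all 4-element sets is 2·4 − 1 = 7 (so min K = 7/4), attained only by arithmetic progressions.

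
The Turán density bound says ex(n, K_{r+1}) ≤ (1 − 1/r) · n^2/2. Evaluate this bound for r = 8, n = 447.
Turán density bound = (7/8) · 447^2/2 = 1398663/16 ≈ 87416.4375

Turán's theorem: ex(n, K_{r+1}) is achieved by the complete r-partite Turán graph T(n, r) with parts as balanced as possible, and is at most (1 − 1/r) · n^2/2. For r = 8, n = 447: the density bound is (7/8) · 199809/2 = 1398663/16 ≈ 87416.4375. The integer-valued extremum is e(T(447, 8)) = 87416, which is strictly less than the density bound 1398663/16 since 8 ∤ 447 (the parts of T(447, 8) cannot all be equal).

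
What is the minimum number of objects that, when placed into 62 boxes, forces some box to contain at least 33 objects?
n = (33 − 1)·62 + 1 = 1985

By the generalised pigeonhole principle, to guarantee some box contains ≥ r objects we need more than (r − 1) · k objects total. Threshold: n = (r − 1) · k + 1. With r = 33 and k = 62: n = 32 · 62 + 1 = 1984 + 1 = 1985. For n = 1984 = 32 · 62, we can put exactly 32 objects in every box, avoiding 33 in any single one — so 1985 is tight.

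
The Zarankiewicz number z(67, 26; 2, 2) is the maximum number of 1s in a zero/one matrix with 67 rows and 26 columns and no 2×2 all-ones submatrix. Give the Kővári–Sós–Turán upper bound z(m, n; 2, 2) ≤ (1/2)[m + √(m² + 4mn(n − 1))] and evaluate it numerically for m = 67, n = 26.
z(67, 26; 2, 2) ≤ (1/2)[67 + √(67² + 4·67·26·25)] = (1/2)[67 + √178689] = 244.8581

Kővári–Sós–Turán: let r_1, ..., r_67 be the row sums and z = Σ r_i the total number of 1s. Each pair of columns can share at most one row with both entries 1 (else a 2×2 all-ones block appears), so Σ_i C(r_i, 2) ≤ C(26, 2) = 325. By convexity Σ_i C(r_i, 2) ≥ 67·C(z/67, 2) = z(z − 67)/(2·67), giving z² − 67z − 67·26·25 ≤ 0 and hence z ≤ (1/2)[67 + √(4489 + 4·43550)] = (1/2)[67 + √178689] ≈ (1/2)(67 + 422.7162) = 244.8581.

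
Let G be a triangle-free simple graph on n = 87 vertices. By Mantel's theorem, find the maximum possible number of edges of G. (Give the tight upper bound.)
ex(87, K_3) = ⌊87^2/4⌋ = 1892

Mantel (1907): a triangle-free graph on n vertices has at most ⌊n^2/4⌋ edges, with equality for the complete bipartite graph K_{⌊n/2⌋, ⌈n/2⌉}. For n = 87: ⌊87^2/4⌋ = ⌊7569/4⌋ = 1892. The extremal graph is K_{43, 44}, which has 43·44 = 1892 edges.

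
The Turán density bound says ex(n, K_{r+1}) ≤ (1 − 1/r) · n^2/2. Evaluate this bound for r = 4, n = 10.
Turán density bound = (3/4) · 10^2/2 = 75/2 ≈ 37.5

Turán's theorem: ex(n, K_{r+1}) is achieved by the complete r-partite Turán graph T(n, r) with parts as balanced as possible, and is at most (1 − 1/r) · n^2/2. For r = 4, n = 10: the density bound is (3/4) · 100/2 = 75/2 ≈ 37.5. The integer-valued extremum is e(T(10, 4)) = 37, which is strictly less than the density bound 75/2 since 4 ∤ 10 (the parts of T(10, 4) cannot all be equal).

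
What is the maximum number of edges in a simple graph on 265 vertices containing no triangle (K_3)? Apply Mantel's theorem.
ex(265, K_3) = ⌊265^2/4⌋ = 17556

Mantel (1907): a triangle-free graph on n vertices has at most ⌊n^2/4⌋ edges, with equality for the complete bipartite graph K_{⌊n/2⌋, ⌈n/2⌉}. For n = 265: ⌊265^2/4⌋ = ⌊70225/4⌋ = 17556. The extremal graph is K_{132, 133}, which has 132·133 = 17556 edges.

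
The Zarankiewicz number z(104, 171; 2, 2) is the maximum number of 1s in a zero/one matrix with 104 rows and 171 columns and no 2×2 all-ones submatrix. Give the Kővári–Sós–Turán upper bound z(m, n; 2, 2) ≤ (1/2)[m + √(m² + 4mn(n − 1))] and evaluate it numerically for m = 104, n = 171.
z(104, 171; 2, 2) ≤ (1/2)[104 + √(104² + 4·104·171·170)] = (1/2)[104 + √12103936] = 1791.5356

Kővári–Sós–Turán: let r_1, ..., r_104 be the row sums and z = Σ r_i the total number of 1s. Each pair of columns can share at most one row with both entries 1 (else a 2×2 all-ones block appears), so Σ_i C(r_i, 2) ≤ C(171, 2) = 14535. By convexity Σ_i C(r_i, 2) ≥ 104·C(z/104, 2) = z(z − 104)/(2·104), giving z² − 104z − 104·171·170 ≤ 0 and hence z ≤ (1/2)[104 + √(10816 + 4·3023280)] = (1/2)[104 + √12103936] ≈ (1/2)(104 + 3479.0711) = 1791.5356.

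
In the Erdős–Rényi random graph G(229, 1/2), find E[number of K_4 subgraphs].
E[# K_4] = C(229, 4) · (1/2)^C(4, 2) = 111607501 / 2^6 = 1743867.203125

For each 4-subset S of vertices (there are C(229, 4) = 111607501 such S), let X_S = 1 if S induces a K_4 (all C(4, 2) = 6 edges present). Then P(X_S = 1) = (1/2)^6 = 1/64. By linearity of expectation, E[# K_4] = C(229, 4) · (1/2)^6 = 111607501 / 64 = 1743867.203125.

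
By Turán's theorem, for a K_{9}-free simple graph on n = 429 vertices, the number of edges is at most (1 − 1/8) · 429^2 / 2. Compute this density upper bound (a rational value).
Turán density bound = (7/8) · 429^2/2 = 1288287/16 ≈ 80517.9375

Turán's theorem: ex(n, K_{r+1}) is achieved by the complete r-partite Turán graph T(n, r) with parts as balanced as possible, and is at most (1 − 1/r) · n^2/2. For r = 8, n = 429: the density bound is (7/8) · 184041/2 = 1288287/16 ≈ 80517.9375. The integer-valued extremum is e(T(429, 8)) = 80517, which is strictly less than the density bound 1288287/16 since 8 ∤ 429 (the parts of T(429, 8) cannot all be equal).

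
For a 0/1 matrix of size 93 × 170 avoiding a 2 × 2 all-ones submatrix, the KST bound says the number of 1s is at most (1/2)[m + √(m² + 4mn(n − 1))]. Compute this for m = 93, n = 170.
z(93, 170; 2, 2) ≤ (1/2)[93 + √(93² + 4·93·170·169)] = (1/2)[93 + √10696209] = 1681.753

Kővári–Sós–Turán: let r_1, ..., r_93 be the row sums and z = Σ r_i the total number of 1s. Each pair of columns can share at most one row with both entries 1 (else a 2×2 all-ones block appears), so Σ_i C(r_i, 2) ≤ C(170, 2) = 14365. By convexity Σ_i C(r_i, 2) ≥ 93·C(z/93, 2) = z(z − 93)/(2·93), giving z² − 93z − 93·170·169 ≤ 0 and hence z ≤ (1/2)[93 + √(8649 + 4·2671890)] = (1/2)[93 + √10696209] ≈ (1/2)(93 + 3270.5059) = 1681.753.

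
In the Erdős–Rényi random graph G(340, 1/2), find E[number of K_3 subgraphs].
E[# K_3] = C(340, 3) · (1/2)^C(3, 2) = 6492980 / 2^3 = 1623245/2 = 811622.5

For each 3-subset S of vertices (there are C(340, 3) = 6492980 such S), let X_S = 1 if S induces a K_3 (all C(3, 2) = 3 edges present). Then P(X_S = 1) = (1/2)^3 = 1/8. By linearity of expectation, E[# K_3] = C(340, 3) · (1/2)^3 = 6492980 / 8 = 1623245/2 = 811622.5.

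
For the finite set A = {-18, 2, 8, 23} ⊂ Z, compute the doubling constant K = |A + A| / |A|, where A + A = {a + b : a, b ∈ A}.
K = |A + A| / |A| = 10/4 = 5/2

Enumerate A + A = {a + b : a, b ∈ A}. With |A| = 4, there are |A|^2 = 16 ordered sum pairs; collecting distinct values, A + A = {-36, -16, -10, 4, 5, 10, 16, 25, 31, 46}, so |A + A| = 10. Thus K = 10/4 = 5/2. For comparison, the minimum possible |A + A| over all 4-element sets is 2·4 − 1 = 7 (so min K = 7/4), attained only by arithmetic progressions.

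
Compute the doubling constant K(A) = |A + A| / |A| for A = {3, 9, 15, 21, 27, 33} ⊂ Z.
K = |A + A| / |A| = 11/6

Enumerate A + A = {a + b : a, b ∈ A}. With |A| = 6, there are |A|^2 = 36 ordered sum pairs; collecting distinct values, A + A = {6, 12, 18, 24, 30, 36, 42, 48, 54, 60, 66}, so |A + A| = 11. Thus K = 11/6. Here |A + A| = 2|A| − 1 = 11, the minimum possible — so K = 11/6 is minimal, which holds iff A is an arithmetic progression.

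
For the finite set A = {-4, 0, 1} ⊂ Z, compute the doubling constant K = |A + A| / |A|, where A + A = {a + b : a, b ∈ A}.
K = |A + A| / |A| = 6/3 = 2

Enumerate A + A = {a + b : a, b ∈ A}. With |A| = 3, there are |A|^2 = 9 ordered sum pairs; collecting distinct values, A + A = {-8, -4, -3, 0, 1, 2}, so |A + A| = 6. Thus K = 6/3 = 2. For comparison, the minimum possible |A + A| over all 3-element sets is 2·3 − 1 = 5 (so min K = 5/3), attained only by arithmetic progressions.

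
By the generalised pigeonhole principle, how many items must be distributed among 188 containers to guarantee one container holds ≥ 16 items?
n = (16 − 1)·188 + 1 = 2821

By the generalised pigeonhole principle, to guarantee some box contains ≥ r objects we need more than (r − 1) · k objects total. Threshold: n = (r − 1) · k + 1. With r = 16 and k = 188: n = 15 · 188 + 1 = 2820 + 1 = 2821. For n = 2820 = 15 · 188, we can put exactly 15 objects in every box, avoiding 16 in any single one — so 2821 is tight.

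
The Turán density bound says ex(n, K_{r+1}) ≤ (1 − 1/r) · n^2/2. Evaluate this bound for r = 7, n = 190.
Turán density bound = (6/7) · 190^2/2 = 108300/7 ≈ 15471.4286

Turán's theorem: ex(n, K_{r+1}) is achieved by the complete r-partite Turán graph T(n, r) with parts as balanced as possible, and is at most (1 − 1/r) · n^2/2. For r = 7, n = 190: the density bound is (6/7) · 36100/2 = 108300/7 ≈ 15471.4286. The integer-valued extremum is e(T(190, 7)) = 15471, which is strictly less than the density bound 108300/7 since 7 ∤ 190 (the parts of T(190, 7) cannot all be equal).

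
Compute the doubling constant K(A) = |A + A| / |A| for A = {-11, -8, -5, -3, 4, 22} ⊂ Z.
K = |A + A| / |A| = 20/6 = 10/3

Enumerate A + A = {a + b : a, b ∈ A}. With |A| = 6, there are |A|^2 = 36 ordered sum pairs; collecting distinct values, A + A = {-22, -19, -16, -14, -13, -11, -10, -8, -7, -6, -4, -1, 1, 8, 11, 14, 17, 19, 26, 44}, so |A + A| = 20. Thus K = 20/6 = 10/3. For comparison, the minimum possible |A + A| over all 6-element sets is 2·6 − 1 = 11 (so min K = 11/6), attained only by arithmetic progressions.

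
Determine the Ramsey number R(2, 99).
R(2, 99) = 99

R(2, k) = k for all k ≥ 2: in a 2-colouring of K_k, either some edge is red (a red K_2) or all edges are blue (a blue K_k). And K_{98} coloured all-blue has no blue K_99, so R(2, 99) > 98. Hence R(2, 99) = 99.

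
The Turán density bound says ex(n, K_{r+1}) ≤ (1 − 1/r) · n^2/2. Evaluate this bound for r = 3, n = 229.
Turán density bound = (2/3) · 229^2/2 = 52441/3 ≈ 17480.3333

Turán's theorem: ex(n, K_{r+1}) is achieved by the complete r-partite Turán graph T(n, r) with parts as balanced as possible, and is at most (1 − 1/r) · n^2/2. For r = 3, n = 229: the density bound is (2/3) · 52441/2 = 52441/3 ≈ 17480.3333. The integer-valued extremum is e(T(229, 3)) = 17480, which is strictly less than the density bound 52441/3 since 3 ∤ 229 (the parts of T(229, 3) cannot all be equal).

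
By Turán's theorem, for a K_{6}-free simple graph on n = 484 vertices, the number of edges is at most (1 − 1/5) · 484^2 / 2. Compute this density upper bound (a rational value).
Turán density bound = (4/5) · 484^2/2 = 468512/5 ≈ 93702.4

Turán's theorem: ex(n, K_{r+1}) is achieved by the complete r-partite Turán graph T(n, r) with parts as balanced as possible, and is at most (1 − 1/r) · n^2/2. For r = 5, n = 484: the density bound is (4/5) · 234256/2 = 468512/5 ≈ 93702.4. The integer-valued extremum is e(T(484, 5)) = 93702, which is strictly less than the density bound 468512/5 since 5 ∤ 484 (the parts of T(484, 5) cannot all be equal).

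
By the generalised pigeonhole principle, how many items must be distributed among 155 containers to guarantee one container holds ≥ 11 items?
n = (11 − 1)·155 + 1 = 1551

By the generalised pigeonhole principle, to guarantee some box contains ≥ r objects we need more than (r − 1) · k objects total. Threshold: n = (r − 1) · k + 1. With r = 11 and k = 155: n = 10 · 155 + 1 = 1550 + 1 = 1551. For n = 1550 = 10 · 155, we can put exactly 10 objects in every box, avoiding 11 in any single one — so 1551 is tight.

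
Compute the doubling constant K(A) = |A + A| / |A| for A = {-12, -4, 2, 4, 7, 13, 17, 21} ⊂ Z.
K = |A + A| / |A| = 31/8

Enumerate A + A = {a + b : a, b ∈ A}. With |A| = 8, there are |A|^2 = 64 ordered sum pairs; collecting distinct values, A + A = {-24, -16, -10, -8, -5, -2, 0, 1, 3, 4, 5, 6, 8, 9, 11, 13, 14, 15, 17, 19, 20, 21, 23, 24, 25, 26, 28, 30, 34, 38, 42}, so |A + A| = 31. Thus K = 31/8. For comparison, the minimum possible |A + A| over all 8-element sets is 2·8 − 1 = 15 (so min K = 15/8), attained only by arithmetic progressions.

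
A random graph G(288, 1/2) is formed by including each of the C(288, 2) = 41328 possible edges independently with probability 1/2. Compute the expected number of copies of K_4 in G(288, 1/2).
E[# K_4] = C(288, 4) · (1/2)^C(4, 2) = 280720440 / 2^6 = 35090055/8 = 4386256.875

For each 4-subset S of vertices (there are C(288, 4) = 280720440 such S), let X_S = 1 if S induces a K_4 (all C(4, 2) = 6 edges present). Then P(X_S = 1) = (1/2)^6 = 1/64. By linearity of expectation, E[# K_4] = C(288, 4) · (1/2)^6 = 280720440 / 64 = 35090055/8 = 4386256.875.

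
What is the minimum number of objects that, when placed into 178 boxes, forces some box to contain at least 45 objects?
n = (45 − 1)·178 + 1 = 7833

By the generalised pigeonhole principle, to guarantee some box contains ≥ r objects we need more than (r − 1) · k objects total. Threshold: n = (r − 1) · k + 1. With r = 45 and k = 178: n = 44 · 178 + 1 = 7832 + 1 = 7833. For n = 7832 = 44 · 178, we can put exactly 44 objects in every box, avoiding 45 in any single one — so 7833 is tight.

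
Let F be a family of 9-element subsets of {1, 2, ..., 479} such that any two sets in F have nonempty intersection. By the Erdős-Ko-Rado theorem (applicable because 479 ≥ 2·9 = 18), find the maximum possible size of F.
max |F| = C(478, 8) = 63727767223684245

The Erdős-Ko-Rado theorem states: for n ≥ 2k, an intersecting family of k-subsets of an n-element set has size at most C(n − 1, k − 1), with equality for 'star' families {A ⊆ [n] : |A| = k, i ∈ A} (fix an element i). For n = 479, k = 9: C(478, 8) = 63727767223684245.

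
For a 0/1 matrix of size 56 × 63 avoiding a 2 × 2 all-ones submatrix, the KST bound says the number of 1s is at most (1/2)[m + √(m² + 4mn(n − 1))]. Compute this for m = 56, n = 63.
z(56, 63; 2, 2) ≤ (1/2)[56 + √(56² + 4·56·63·62)] = (1/2)[56 + √878080] = 496.5296

Kővári–Sós–Turán: let r_1, ..., r_56 be the row sums and z = Σ r_i the total number of 1s. Each pair of columns can share at most one row with both entries 1 (else a 2×2 all-ones block appears), so Σ_i C(r_i, 2) ≤ C(63, 2) = 1953. By convexity Σ_i C(r_i, 2) ≥ 56·C(z/56, 2) = z(z − 56)/(2·56), giving z² − 56z − 56·63·62 ≤ 0 and hence z ≤ (1/2)[56 + √(3136 + 4·218736)] = (1/2)[56 + √878080] ≈ (1/2)(56 + 937.0592) = 496.5296.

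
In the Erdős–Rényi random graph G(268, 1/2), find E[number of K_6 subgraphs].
E[# K_6] = C(268, 6) · (1/2)^C(6, 2) = 486408039964 / 2^15 = 121602009991/8192 ≈ 14843995.360229

For each 6-subset S of vertices (there are C(268, 6) = 486408039964 such S), let X_S = 1 if S induces a K_6 (all C(6, 2) = 15 edges present). Then P(X_S = 1) = (1/2)^15 = 1/32768. By linearity of expectation, E[# K_6] = C(268, 6) · (1/2)^15 = 486408039964 / 32768 = 121602009991/8192 ≈ 14843995.360229.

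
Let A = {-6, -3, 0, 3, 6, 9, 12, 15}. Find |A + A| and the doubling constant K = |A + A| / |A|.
K = |A + A| / |A| = 15/8

Enumerate A + A = {a + b : a, b ∈ A}. With |A| = 8, there are |A|^2 = 64 ordered sum pairs; collecting distinct values, A + A = {-12, -9, -6, -3, 0, 3, 6, 9, 12, 15, 18, 21, 24, 27, 30}, so |A + A| = 15. Thus K = 15/8. Here |A + A| = 2|A| − 1 = 15, the minimum possible — so K = 15/8 is minimal, which holds iff A is an arithmetic progression.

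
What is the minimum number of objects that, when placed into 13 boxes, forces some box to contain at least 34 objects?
n = (34 − 1)·13 + 1 = 430

By the generalised pigeonhole principle, to guarantee some box contains ≥ r objects we need more than (r − 1) · k objects total. Threshold: n = (r − 1) · k + 1. With r = 34 and k = 13: n = 33 · 13 + 1 = 429 + 1 = 430. For n = 429 = 33 · 13, we can put exactly 33 objects in every box, avoiding 34 in any single one — so 430 is tight.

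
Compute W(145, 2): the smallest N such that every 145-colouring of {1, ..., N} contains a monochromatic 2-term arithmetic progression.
W(145, 2) = 145 + 1 = 146

A 2-term AP is any pair of integers, so a monochromatic 2-AP exists iff some colour is used at least twice. With 145 colours, the colouring i ↦ i on {1, ..., 145} uses each colour once, avoiding any monochromatic pair, so W(145, 2) > 145. For {1, ..., 146}, pigeonhole forces two integers of the same colour, which form a monochromatic 2-AP. Hence W(145, 2) = 146.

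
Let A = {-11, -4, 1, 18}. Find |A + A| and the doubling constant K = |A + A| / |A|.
K = |A + A| / |A| = 10/4 = 5/2

Enumerate A + A = {a + b : a, b ∈ A}. With |A| = 4, there are |A|^2 = 16 ordered sum pairs; collecting distinct values, A + A = {-22, -15, -10, -8, -3, 2, 7, 14, 19, 36}, so |A + A| = 10. Thus K = 10/4 = 5/2. For comparison, the minimum possible |A + A| over all 4-element sets is 2·4 − 1 = 7 (so min K = 7/4), attained only by arithmetic progressions.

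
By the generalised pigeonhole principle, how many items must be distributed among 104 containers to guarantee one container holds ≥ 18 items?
n = (18 − 1)·104 + 1 = 1769

By the generalised pigeonhole principle, to guarantee some box contains ≥ r objects we need more than (r − 1) · k objects total. Threshold: n = (r − 1) · k + 1. With r = 18 and k = 104: n = 17 · 104 + 1 = 1768 + 1 = 1769. For n = 1768 = 17 · 104, we can put exactly 17 objects in every box, avoiding 18 in any single one — so 1769 is tight.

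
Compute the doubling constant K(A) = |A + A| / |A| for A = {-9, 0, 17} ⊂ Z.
K = |A + A| / |A| = 6/3 = 2

Enumerate A + A = {a + b : a, b ∈ A}. With |A| = 3, there are |A|^2 = 9 ordered sum pairs; collecting distinct values, A + A = {-18, -9, 0, 8, 17, 34}, so |A + A| = 6. Thus K = 6/3 = 2. For comparison, the minimum possible |A + A| over all 3-element sets is 2·3 − 1 = 5 (so min K = 5/3), attained only by arithmetic progressions.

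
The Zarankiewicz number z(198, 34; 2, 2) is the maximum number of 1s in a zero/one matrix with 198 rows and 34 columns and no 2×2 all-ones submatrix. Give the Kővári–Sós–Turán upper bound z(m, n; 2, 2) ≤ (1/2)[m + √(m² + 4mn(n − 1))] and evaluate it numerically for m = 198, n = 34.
z(198, 34; 2, 2) ≤ (1/2)[198 + √(198² + 4·198·34·33)] = (1/2)[198 + √927828] = 580.6191

Kővári–Sós–Turán: let r_1, ..., r_198 be the row sums and z = Σ r_i the total number of 1s. Each pair of columns can share at most one row with both entries 1 (else a 2×2 all-ones block appears), so Σ_i C(r_i, 2) ≤ C(34, 2) = 561. By convexity Σ_i C(r_i, 2) ≥ 198·C(z/198, 2) = z(z − 198)/(2·198), giving z² − 198z − 198·34·33 ≤ 0 and hence z ≤ (1/2)[198 + √(39204 + 4·222156)] = (1/2)[198 + √927828] ≈ (1/2)(198 + 963.2383) = 580.6191.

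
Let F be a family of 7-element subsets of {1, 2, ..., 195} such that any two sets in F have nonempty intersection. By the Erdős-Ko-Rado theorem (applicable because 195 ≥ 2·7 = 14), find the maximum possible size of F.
max |F| = C(194, 6) = 68482017072

The Erdős-Ko-Rado theorem states: for n ≥ 2k, an intersecting family of k-subsets of an n-element set has size at most C(n − 1, k − 1), with equality for 'star' families {A ⊆ [n] : |A| = k, i ∈ A} (fix an element i). For n = 195, k = 7: C(194, 6) = 68482017072.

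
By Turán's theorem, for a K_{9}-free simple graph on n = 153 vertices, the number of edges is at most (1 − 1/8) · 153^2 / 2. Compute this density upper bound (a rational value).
Turán density bound = (7/8) · 153^2/2 = 163863/16 ≈ 10241.4375

Turán's theorem: ex(n, K_{r+1}) is achieved by the complete r-partite Turán graph T(n, r) with parts as balanced as possible, and is at most (1 − 1/r) · n^2/2. For r = 8, n = 153: the density bound is (7/8) · 23409/2 = 163863/16 ≈ 10241.4375. The integer-valued extremum is e(T(153, 8)) = 10241, which is strictly less than the density bound 163863/16 since 8 ∤ 153 (the parts of T(153, 8) cannot all be equal).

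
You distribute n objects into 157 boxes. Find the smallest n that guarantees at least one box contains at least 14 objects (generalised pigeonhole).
n = (14 − 1)·157 + 1 = 2042

By the generalised pigeonhole principle, to guarantee some box contains ≥ r objects we need more than (r − 1) · k objects total. Threshold: n = (r − 1) · k + 1. With r = 14 and k = 157: n = 13 · 157 + 1 = 2041 + 1 = 2042. For n = 2041 = 13 · 157, we can put exactly 13 objects in every box, avoiding 14 in any single one — so 2042 is tight.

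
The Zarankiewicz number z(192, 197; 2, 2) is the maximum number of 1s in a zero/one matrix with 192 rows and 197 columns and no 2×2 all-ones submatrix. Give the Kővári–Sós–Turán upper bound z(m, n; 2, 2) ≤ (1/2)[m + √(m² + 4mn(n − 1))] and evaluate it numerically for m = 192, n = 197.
z(192, 197; 2, 2) ≤ (1/2)[192 + √(192² + 4·192·197·196)] = (1/2)[192 + √29690880] = 2820.4669

Kővári–Sós–Turán: let r_1, ..., r_192 be the row sums and z = Σ r_i the total number of 1s. Each pair of columns can share at most one row with both entries 1 (else a 2×2 all-ones block appears), so Σ_i C(r_i, 2) ≤ C(197, 2) = 19306. By convexity Σ_i C(r_i, 2) ≥ 192·C(z/192, 2) = z(z − 192)/(2·192), giving z² − 192z − 192·197·196 ≤ 0 and hence z ≤ (1/2)[192 + √(36864 + 4·7413504)] = (1/2)[192 + √29690880] ≈ (1/2)(192 + 5448.9338) = 2820.4669.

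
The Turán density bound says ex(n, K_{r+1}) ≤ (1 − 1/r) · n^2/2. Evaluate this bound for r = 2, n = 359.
Turán density bound = (1/2) · 359^2/2 = 128881/4 ≈ 32220.25

Turán's theorem: ex(n, K_{r+1}) is achieved by the complete r-partite Turán graph T(n, r) with parts as balanced as possible, and is at most (1 − 1/r) · n^2/2. For r = 2, n = 359: the density bound is (1/2) · 128881/2 = 128881/4 ≈ 32220.25. The integer-valued extremum is e(T(359, 2)) = 32220, which is strictly less than the density bound 128881/4 since 2 ∤ 359 (the parts of T(359, 2) cannot all be equal).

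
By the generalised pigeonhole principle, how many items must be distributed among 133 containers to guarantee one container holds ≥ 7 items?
n = (7 − 1)·133 + 1 = 799

By the generalised pigeonhole principle, to guarantee some box contains ≥ r objects we need more than (r − 1) · k objects total. Threshold: n = (r − 1) · k + 1. With r = 7 and k = 133: n = 6 · 133 + 1 = 798 + 1 = 799. For n = 798 = 6 · 133, we can put exactly 6 objects in every box, avoiding 7 in any single one — so 799 is tight.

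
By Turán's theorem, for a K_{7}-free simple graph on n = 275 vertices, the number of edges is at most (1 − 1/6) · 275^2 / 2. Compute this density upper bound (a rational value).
Turán density bound = (5/6) · 275^2/2 = 378125/12 ≈ 31510.4167

Turán's theorem: ex(n, K_{r+1}) is achieved by the complete r-partite Turán graph T(n, r) with parts as balanced as possible, and is at most (1 − 1/r) · n^2/2. For r = 6, n = 275: the density bound is (5/6) · 75625/2 = 378125/12 ≈ 31510.4167. The integer-valued extremum is e(T(275, 6)) = 31510, which is strictly less than the density bound 378125/12 since 6 ∤ 275 (the parts of T(275, 6) cannot all be equal).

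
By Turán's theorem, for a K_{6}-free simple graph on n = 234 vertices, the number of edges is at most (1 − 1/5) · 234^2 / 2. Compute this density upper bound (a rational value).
Turán density bound = (4/5) · 234^2/2 = 109512/5 ≈ 21902.4

Turán's theorem: ex(n, K_{r+1}) is achieved by the complete r-partite Turán graph T(n, r) with parts as balanced as possible, and is at most (1 − 1/r) · n^2/2. For r = 5, n = 234: the density bound is (4/5) · 54756/2 = 109512/5 ≈ 21902.4. The integer-valued extremum is e(T(234, 5)) = 21902, which is strictly less than the density bound 109512/5 since 5 ∤ 234 (the parts of T(234, 5) cannot all be equal).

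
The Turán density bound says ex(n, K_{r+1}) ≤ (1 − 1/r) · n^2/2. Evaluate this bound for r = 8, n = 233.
Turán density bound = (7/8) · 233^2/2 = 380023/16 ≈ 23751.4375

Turán's theorem: ex(n, K_{r+1}) is achieved by the complete r-partite Turán graph T(n, r) with parts as balanced as possible, and is at most (1 − 1/r) · n^2/2. For r = 8, n = 233: the density bound is (7/8) · 54289/2 = 380023/16 ≈ 23751.4375. The integer-valued extremum is e(T(233, 8)) = 23751, which is strictly less than the density bound 380023/16 since 8 ∤ 233 (the parts of T(233, 8) cannot all be equal).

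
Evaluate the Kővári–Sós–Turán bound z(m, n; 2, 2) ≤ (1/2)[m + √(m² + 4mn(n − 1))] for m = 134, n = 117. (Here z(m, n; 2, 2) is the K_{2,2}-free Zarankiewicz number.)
z(134, 117; 2, 2) ≤ (1/2)[134 + √(134² + 4·134·117·116)] = (1/2)[134 + √7292548] = 1417.2359

Kővári–Sós–Turán: let r_1, ..., r_134 be the row sums and z = Σ r_i the total number of 1s. Each pair of columns can share at most one row with both entries 1 (else a 2×2 all-ones block appears), so Σ_i C(r_i, 2) ≤ C(117, 2) = 6786. By convexity Σ_i C(r_i, 2) ≥ 134·C(z/134, 2) = z(z − 134)/(2·134), giving z² − 134z − 134·117·116 ≤ 0 and hence z ≤ (1/2)[134 + √(17956 + 4·1818648)] = (1/2)[134 + √7292548] ≈ (1/2)(134 + 2700.4718) = 1417.2359.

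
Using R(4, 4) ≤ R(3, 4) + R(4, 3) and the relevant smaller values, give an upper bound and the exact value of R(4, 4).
R(4, 4) ≤ R(3, 4) + R(4, 3) = 9 + 9 = 18; exact value R(4, 4) = 18.

The Erdős–Szekeres recurrence R(r, s) ≤ R(r−1, s) + R(r, s−1) applied to (r, s) = (4, 4) gives
  R(4, 4) ≤ R(3, 4) + R(4, 3) = 9 + 9 = 18.
(Recall R(2, k) = k and R is symmetric.) Here the recurrence bound is tight: a matching lower-bound construction on K_{17} shows R(4, 4) > 17, so R(4, 4) = 18 exactly.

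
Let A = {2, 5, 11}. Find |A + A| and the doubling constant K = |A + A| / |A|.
K = |A + A| / |A| = 6/3 = 2

Enumerate A + A = {a + b : a, b ∈ A}. With |A| = 3, there are |A|^2 = 9 ordered sum pairs; collecting distinct values, A + A = {4, 7, 10, 13, 16, 22}, so |A + A| = 6. Thus K = 6/3 = 2. For comparison, the minimum possible |A + A| over all 3-element sets is 2·3 − 1 = 5 (so min K = 5/3), attained only by arithmetic progressions.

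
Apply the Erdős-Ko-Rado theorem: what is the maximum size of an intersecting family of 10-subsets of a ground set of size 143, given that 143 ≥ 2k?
max |F| = C(142, 9) = 49941822741810

Erdős-Ko-Rado (1961): when n ≥ 2k, max |F| = C(n−1, k−1). The bound is attained by the star {A : i ∈ A} for any fixed i ∈ [n]. Here C(143−1, 10−1) = C(142, 9) = 49941822741810.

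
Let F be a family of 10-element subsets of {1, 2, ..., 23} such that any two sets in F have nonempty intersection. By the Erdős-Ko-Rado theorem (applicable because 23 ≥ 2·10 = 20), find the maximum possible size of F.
max |F| = C(22, 9) = 497420

Erdős-Ko-Rado (1961): when n ≥ 2k, max |F| = C(n−1, k−1). The bound is attained by the star {A : i ∈ A} for any fixed i ∈ [n]. Here C(23−1, 10−1) = C(22, 9) = 497420.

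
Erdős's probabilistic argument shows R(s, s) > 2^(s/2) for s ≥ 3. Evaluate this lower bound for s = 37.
2^(37/2) = 370727.6001; so R(37, 37) > 370727.6001

Colour each edge of K_n uniformly at random with red/blue. The expected number of monochromatic K_37 is C(n, 37) · 2 · 2^(−C(37,2)). If C(n, 37) · 2^(1 − C(37,2)) < 1, then with positive probability no monochromatic K_37 exists, so R(37, 37) > n. The standard estimate C(n, 37) ≤ n^37/37! shows this inequality holds whenever n ≤ 2^(37/2) (since 37! · 2^(C(37,2) − 1) > 2^(37^2/2) ≥ n^37). Hence R(37, 37) > 2^(37/2) = 370727.6001.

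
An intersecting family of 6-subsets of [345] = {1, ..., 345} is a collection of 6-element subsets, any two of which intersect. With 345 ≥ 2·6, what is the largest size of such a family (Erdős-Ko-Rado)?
max |F| = C(344, 5) = 38987978568

Erdős-Ko-Rado (1961): when n ≥ 2k, max |F| = C(n−1, k−1). The bound is attained by the star {A : i ∈ A} for any fixed i ∈ [n]. Here C(345−1, 6−1) = C(344, 5) = 38987978568.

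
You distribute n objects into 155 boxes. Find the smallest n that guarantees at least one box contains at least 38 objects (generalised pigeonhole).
n = (38 − 1)·155 + 1 = 5736

By the generalised pigeonhole principle, to guarantee some box contains ≥ r objects we need more than (r − 1) · k objects total. Threshold: n = (r − 1) · k + 1. With r = 38 and k = 155: n = 37 · 155 + 1 = 5735 + 1 = 5736. For n = 5735 = 37 · 155, we can put exactly 37 objects in every box, avoiding 38 in any single one — so 5736 is tight.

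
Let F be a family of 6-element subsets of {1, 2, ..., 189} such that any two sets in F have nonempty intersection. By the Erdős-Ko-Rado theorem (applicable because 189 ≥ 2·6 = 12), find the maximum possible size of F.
max |F| = C(188, 5) = 1854900872

The Erdős-Ko-Rado theorem states: for n ≥ 2k, an intersecting family of k-subsets of an n-element set has size at most C(n − 1, k − 1), with equality for 'star' families {A ⊆ [n] : |A| = k, i ∈ A} (fix an element i). For n = 189, k = 6: C(188, 5) = 1854900872.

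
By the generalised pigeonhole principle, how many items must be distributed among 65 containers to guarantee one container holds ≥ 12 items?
n = (12 − 1)·65 + 1 = 716

By the generalised pigeonhole principle, to guarantee some box contains ≥ r objects we need more than (r − 1) · k objects total. Threshold: n = (r − 1) · k + 1. With r = 12 and k = 65: n = 11 · 65 + 1 = 715 + 1 = 716. For n = 715 = 11 · 65, we can put exactly 11 objects in every box, avoiding 12 in any single one — so 716 is tight.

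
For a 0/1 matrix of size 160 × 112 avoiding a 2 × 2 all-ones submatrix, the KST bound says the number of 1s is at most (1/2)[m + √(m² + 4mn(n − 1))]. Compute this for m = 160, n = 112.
z(160, 112; 2, 2) ≤ (1/2)[160 + √(160² + 4·160·112·111)] = (1/2)[160 + √7982080] = 1492.6288

Kővári–Sós–Turán: let r_1, ..., r_160 be the row sums and z = Σ r_i the total number of 1s. Each pair of columns can share at most one row with both entries 1 (else a 2×2 all-ones block appears), so Σ_i C(r_i, 2) ≤ C(112, 2) = 6216. By convexity Σ_i C(r_i, 2) ≥ 160·C(z/160, 2) = z(z − 160)/(2·160), giving z² − 160z − 160·112·111 ≤ 0 and hence z ≤ (1/2)[160 + √(25600 + 4·1989120)] = (1/2)[160 + √7982080] ≈ (1/2)(160 + 2825.2575) = 1492.6288.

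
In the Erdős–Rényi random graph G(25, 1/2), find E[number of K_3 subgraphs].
E[# K_3] = C(25, 3) · (1/2)^C(3, 2) = 2300 / 2^3 = 575/2 = 287.5

For each 3-subset S of vertices (there are C(25, 3) = 2300 such S), let X_S = 1 if S induces a K_3 (all C(3, 2) = 3 edges present). Then P(X_S = 1) = (1/2)^3 = 1/8. By linearity of expectation, E[# K_3] = C(25, 3) · (1/2)^3 = 2300 / 8 = 575/2 = 287.5.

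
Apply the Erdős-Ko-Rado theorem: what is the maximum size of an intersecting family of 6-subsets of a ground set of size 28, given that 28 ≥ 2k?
max |F| = C(27, 5) = 80730

The Erdős-Ko-Rado theorem states: for n ≥ 2k, an intersecting family of k-subsets of an n-element set has size at most C(n − 1, k − 1), with equality for 'star' families {A ⊆ [n] : |A| = k, i ∈ A} (fix an element i). For n = 28, k = 6: C(27, 5) = 80730.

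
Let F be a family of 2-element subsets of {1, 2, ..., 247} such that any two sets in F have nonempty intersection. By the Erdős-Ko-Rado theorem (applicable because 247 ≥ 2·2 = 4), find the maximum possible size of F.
max |F| = C(246, 1) = 246

Erdős-Ko-Rado (1961): when n ≥ 2k, max |F| = C(n−1, k−1). The bound is attained by the star {A : i ∈ A} for any fixed i ∈ [n]. Here C(247−1, 2−1) = C(246, 1) = 246.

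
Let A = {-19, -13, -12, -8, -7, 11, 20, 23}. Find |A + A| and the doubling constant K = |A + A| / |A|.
K = |A + A| / |A| = 33/8

Enumerate A + A = {a + b : a, b ∈ A}. With |A| = 8, there are |A|^2 = 64 ordered sum pairs; collecting distinct values, A + A = {-38, -32, -31, -27, -26, -25, -24, -21, -20, -19, -16, -15, -14, -8, -2, -1, 1, 3, 4, 7, 8, 10, 11, 12, 13, 15, 16, 22, 31, 34, 40, 43, 46}, so |A + A| = 33. Thus K = 33/8. For comparison, the minimum possible |A + A| over all 8-element sets is 2·8 − 1 = 15 (so min K = 15/8), attained only by arithmetic progressions.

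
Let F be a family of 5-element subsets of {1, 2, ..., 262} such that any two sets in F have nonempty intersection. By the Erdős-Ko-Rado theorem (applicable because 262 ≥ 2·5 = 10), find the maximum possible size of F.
max |F| = C(261, 4) = 188939205

The Erdős-Ko-Rado theorem states: for n ≥ 2k, an intersecting family of k-subsets of an n-element set has size at most C(n − 1, k − 1), with equality for 'star' families {A ⊆ [n] : |A| = k, i ∈ A} (fix an element i). For n = 262, k = 5: C(261, 4) = 188939205.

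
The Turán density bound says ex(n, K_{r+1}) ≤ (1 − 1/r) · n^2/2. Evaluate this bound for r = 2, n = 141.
Turán density bound = (1/2) · 141^2/2 = 19881/4 ≈ 4970.25

Turán's theorem: ex(n, K_{r+1}) is achieved by the complete r-partite Turán graph T(n, r) with parts as balanced as possible, and is at most (1 − 1/r) · n^2/2. For r = 2, n = 141: the density bound is (1/2) · 19881/2 = 19881/4 ≈ 4970.25. The integer-valued extremum is e(T(141, 2)) = 4970, which is strictly less than the density bound 19881/4 since 2 ∤ 141 (the parts of T(141, 2) cannot all be equal).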